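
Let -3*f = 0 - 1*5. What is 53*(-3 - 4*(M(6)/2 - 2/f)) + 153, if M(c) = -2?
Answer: 2302/5 ≈ 460.40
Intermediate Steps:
f = 5/3 (f = -(0 - 1*5)/3 = -(0 - 5)/3 = -1/3*(-5) = 5/3 ≈ 1.6667)
53*(-3 - 4*(M(6)/2 - 2/f)) + 153 = 53*(-3 - 4*(-2/2 - 2/5/3)) + 153 = 53*(-3 - 4*(-2*1/2 - 2*3/5)) + 153 = 53*(-3 - 4*(-1 - 6/5)) + 153 = 53*(-3 - 4*(-11/5)) + 153 = 53*(-3 + 44/5) + 153 = 53*(29/5) + 153 = 1537/5 + 153 = 2302/5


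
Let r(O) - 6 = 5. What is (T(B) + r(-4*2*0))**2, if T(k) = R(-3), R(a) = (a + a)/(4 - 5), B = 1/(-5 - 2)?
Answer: 289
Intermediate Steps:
r(O) = 11 (r(O) = 6 + 5 = 11)
B = -1/7 (B = 1/(-7) = -1/7 ≈ -0.14286)
R(a) = -2*a (R(a) = (2*a)/(-1) = (2*a)*(-1) = -2*a)
T(k) = 6 (T(k) = -2*(-3) = 6)
(T(B) + r(-4*2*0))**2 = (6 + 11)**2 = 17**2 = 289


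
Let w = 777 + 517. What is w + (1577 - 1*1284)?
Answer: 1587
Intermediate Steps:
w = 1294
w + (1577 - 1*1284) = 1294 + (1577 - 1*1284) = 1294 + (1577 - 1284) = 1294 + 293 = 1587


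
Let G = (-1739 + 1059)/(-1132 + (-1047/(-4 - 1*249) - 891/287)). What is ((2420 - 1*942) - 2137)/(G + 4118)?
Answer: -27058733087/169110974314 ≈ -0.16001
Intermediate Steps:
G = 24687740/41060293 (G = -680/(-1132 + (-1047/(-4 - 249) - 891*1/287)) = -680/(-1132 + (-1047/(-253) - 891/287)) = -680/(-1132 + (-1047*(-1/253) - 891/287)) = -680/(-1132 + (1047/253 - 891/287)) = -680/(-1132 + 75066/72611) = -680/(-82120586/72611) = -680*(-72611/82120586) = 24687740/41060293 ≈ 0.60126)
((2420 - 1*942) - 2137)/(G + 4118) = ((2420 - 1*942) - 2137)/(24687740/41060293 + 4118) = ((2420 - 942) - 2137)/(169110974314/41060293) = (1478 - 2137)*(41060293/169110974314) = -659*41060293/169110974314 = -27058733087/169110974314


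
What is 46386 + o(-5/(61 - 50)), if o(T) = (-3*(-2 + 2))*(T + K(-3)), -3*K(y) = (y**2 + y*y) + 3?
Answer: 46386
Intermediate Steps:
K(y) = -1 - 2*y**2/3 (K(y) = -((y**2 + y*y) + 3)/3 = -((y**2 + y**2) + 3)/3 = -(2*y**2 + 3)/3 = -(3 + 2*y**2)/3 = -1 - 2*y**2/3)
o(T) = 0 (o(T) = (-3*(-2 + 2))*(T + (-1 - 2/3*(-3)**2)) = (-3*0)*(T + (-1 - 2/3*9)) = 0*(T + (-1 - 6)) = 0*(T - 7) = 0*(-7 + T) = 0)
46386 + o(-5/(61 - 50)) = 46386 + 0 = 46386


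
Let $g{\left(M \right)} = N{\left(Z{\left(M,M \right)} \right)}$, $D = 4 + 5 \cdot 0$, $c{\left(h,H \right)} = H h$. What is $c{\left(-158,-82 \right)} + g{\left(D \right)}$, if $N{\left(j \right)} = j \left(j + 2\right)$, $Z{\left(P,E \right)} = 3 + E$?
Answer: $13019$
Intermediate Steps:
$N{\left(j \right)} = j \left(2 + j\right)$
$D = 4$ ($D = 4 + 0 = 4$)
$g{\left(M \right)} = \left(3 + M\right) \left(5 + M\right)$ ($g{\left(M \right)} = \left(3 + M\right) \left(2 + \left(3 + M\right)\right) = \left(3 + M\right) \left(5 + M\right)$)
$c{\left(-158,-82 \right)} + g{\left(D \right)} = \left(-82\right) \left(-158\right) + \left(3 + 4\right) \left(5 + 4\right) = 12956 + 7 \cdot 9 = 12956 + 63 = 13019$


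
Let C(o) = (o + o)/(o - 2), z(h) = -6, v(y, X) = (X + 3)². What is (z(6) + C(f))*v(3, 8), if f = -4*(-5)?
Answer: -4114/9 ≈ -457.11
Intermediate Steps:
v(y, X) = (3 + X)²
f = 20
C(o) = 2*o/(-2 + o) (C(o) = (2*o)/(-2 + o) = 2*o/(-2 + o))
(z(6) + C(f))*v(3, 8) = (-6 + 2*20/(-2 + 20))*(3 + 8)² = (-6 + 2*20/18)*11² = (-6 + 2*20*(1/18))*121 = (-6 + 20/9)*121 = -34/9*121 = -4114/9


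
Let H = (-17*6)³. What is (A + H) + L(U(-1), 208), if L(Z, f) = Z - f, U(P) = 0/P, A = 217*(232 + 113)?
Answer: -986551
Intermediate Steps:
A = 74865 (A = 217*345 = 74865)
U(P) = 0
H = -1061208 (H = (-102)³ = -1061208)
(A + H) + L(U(-1), 208) = (74865 - 1061208) + (0 - 1*208) = -986343 + (0 - 208) = -986343 - 208 = -986551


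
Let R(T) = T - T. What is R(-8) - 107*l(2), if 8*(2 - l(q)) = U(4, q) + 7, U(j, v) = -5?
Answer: -749/4 ≈ -187.25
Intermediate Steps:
R(T) = 0
l(q) = 7/4 (l(q) = 2 - (-5 + 7)/8 = 2 - ⅛*2 = 2 - ¼ = 7/4)
R(-8) - 107*l(2) = 0 - 107*7/4 = 0 - 749/4 = -749/4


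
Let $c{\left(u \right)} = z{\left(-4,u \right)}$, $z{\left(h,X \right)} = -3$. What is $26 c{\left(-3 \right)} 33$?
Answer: $-2574$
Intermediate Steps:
$c{\left(u \right)} = -3$
$26 c{\left(-3 \right)} 33 = 26 \left(-3\right) 33 = \left(-78\right) 33 = -2574$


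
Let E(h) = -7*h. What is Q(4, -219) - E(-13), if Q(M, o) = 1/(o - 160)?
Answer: -34490/379 ≈ -91.003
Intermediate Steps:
Q(M, o) = 1/(-160 + o)
Q(4, -219) - E(-13) = 1/(-160 - 219) - (-7)*(-13) = 1/(-379) - 1*91 = -1/379 - 91 = -34490/379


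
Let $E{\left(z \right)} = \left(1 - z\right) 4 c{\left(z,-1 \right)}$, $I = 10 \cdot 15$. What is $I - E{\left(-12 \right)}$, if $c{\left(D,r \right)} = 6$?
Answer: $-162$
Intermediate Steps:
$I = 150$
$E{\left(z \right)} = 24 - 24 z$ ($E{\left(z \right)} = \left(1 - z\right) 4 \cdot 6 = \left(4 - 4 z\right) 6 = 24 - 24 z$)
$I - E{\left(-12 \right)} = 150 - \left(24 - -288\right) = 150 - \left(24 + 288\right) = 150 - 312 = -162$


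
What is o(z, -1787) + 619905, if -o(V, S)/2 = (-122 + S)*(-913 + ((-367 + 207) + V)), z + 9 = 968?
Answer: 184653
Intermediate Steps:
z = 959 (z = -9 + 968 = 959)
o(V, S) = -2*(-1073 + V)*(-122 + S) (o(V, S) = -2*(-122 + S)*(-913 + ((-367 + 207) + V)) = -2*(-122 + S)*(-913 + (-160 + V)) = -2*(-122 + S)*(-1073 + V) = -2*(-1073 + V)*(-122 + S))
o(z, -1787) + 619905 = (-261812 + 244*959 + 2146*(-1787) - 2*(-1787)*959) + 619905 = (-261812 + 233996 - 3834902 + 3427466) + 619905 = -435252 + 619905 = 184653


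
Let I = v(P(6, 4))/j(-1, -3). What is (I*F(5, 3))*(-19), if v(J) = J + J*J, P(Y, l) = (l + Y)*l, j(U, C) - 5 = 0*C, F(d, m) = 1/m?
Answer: -6232/3 ≈ -2077.3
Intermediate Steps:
j(U, C) = 5 (j(U, C) = 5 + 0*C = 5 + 0 = 5)
P(Y, l) = l*(Y + l) (P(Y, l) = (Y + l)*l = l*(Y + l))
v(J) = J + J²
I = 328 (I = ((4*(6 + 4))*(1 + 4*(6 + 4)))/5 = ((4*10)*(1 + 4*10))*(⅕) = (40*(1 + 40))*(⅕) = (40*41)*(⅕) = 1640*(⅕) = 328)
(I*F(5, 3))*(-19) = (328/3)*(-19) = -6232/3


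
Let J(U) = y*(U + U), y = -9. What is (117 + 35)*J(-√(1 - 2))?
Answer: 2736*I ≈ 2736.0*I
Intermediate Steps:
J(U) = -18*U (J(U) = -9*(U + U) = -18*U)
(117 + 35)*J(-√(1 - 2)) = (117 + 35)*(-(-18)*√(1 - 2)) = 152*(-(-18)*√(-1)) = 152*(-(-18)*I) = 152*(18*I) = 2736*I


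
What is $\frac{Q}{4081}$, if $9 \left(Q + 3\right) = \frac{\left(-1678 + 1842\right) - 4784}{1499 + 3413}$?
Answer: $- \frac{11437}{15034404} \approx -0.00076072$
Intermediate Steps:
$Q = - \frac{11437}{3684}$ ($Q = -3 + \frac{\left(\left(-1678 + 1842\right) - 4784\right) \frac{1}{1499 + 3413}}{9} = -3 + \frac{\left(164 - 4784\right) \frac{1}{4912}}{9} = -3 + \frac{\left(-4620\right) \frac{1}{4912}}{9} = -3 + \frac{1}{9} \left(- \frac{1155}{1228}\right) = -3 - \frac{385}{3684} = - \frac{11437}{3684} \approx -3.1045$)
$\frac{Q}{4081} = - \frac{11437}{3684 \cdot 4081} = \left(- \frac{11437}{3684}\right) \frac{1}{4081} = - \frac{11437}{15034404}$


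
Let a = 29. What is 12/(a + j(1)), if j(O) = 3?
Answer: 3/8 ≈ 0.37500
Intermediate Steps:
12/(a + j(1)) = 12/(29 + 3) = 12/32 = 12*(1/32) = 3/8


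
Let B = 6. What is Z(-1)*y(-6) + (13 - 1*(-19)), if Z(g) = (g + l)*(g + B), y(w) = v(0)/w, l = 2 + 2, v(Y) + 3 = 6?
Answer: 49/2 ≈ 24.500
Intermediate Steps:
v(Y) = 3 (v(Y) = -3 + 6 = 3)
l = 4
y(w) = 3/w
Z(g) = (4 + g)*(6 + g) (Z(g) = (g + 4)*(g + 6) = (4 + g)*(6 + g))
Z(-1)*y(-6) + (13 - 1*(-19)) = (24 + (-1)² + 10*(-1))*(3/(-6)) + (13 - 1*(-19)) = (24 + 1 - 10)*(3*(-⅙)) + (13 + 19) = 15*(-½) + 32 = -15/2 + 32 = 49/2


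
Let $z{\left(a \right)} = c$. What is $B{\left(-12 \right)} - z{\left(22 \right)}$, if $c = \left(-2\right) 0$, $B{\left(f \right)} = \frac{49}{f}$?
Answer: $- \frac{49}{12} \approx -4.0833$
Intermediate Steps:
$c = 0$
$z{\left(a \right)} = 0$
$B{\left(-12 \right)} - z{\left(22 \right)} = \frac{49}{-12} - 0 = 49 \left(- \frac{1}{12}\right) + 0 = - \frac{49}{12} + 0 = - \frac{49}{12}$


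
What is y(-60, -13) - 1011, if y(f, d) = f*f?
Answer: 2589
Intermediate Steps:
y(f, d) = f²
y(-60, -13) - 1011 = (-60)² - 1011 = 3600 - 1011 = 2589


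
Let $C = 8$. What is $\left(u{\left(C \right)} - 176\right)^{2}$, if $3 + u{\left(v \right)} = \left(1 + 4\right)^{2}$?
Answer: $23716$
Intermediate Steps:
$u{\left(v \right)} = 22$ ($u{\left(v \right)} = -3 + \left(1 + 4\right)^{2} = -3 + 5^{2} = -3 + 25 = 22$)
$\left(u{\left(C \right)} - 176\right)^{2} = \left(22 - 176\right)^{2} = \left(-154\right)^{2} = 23716$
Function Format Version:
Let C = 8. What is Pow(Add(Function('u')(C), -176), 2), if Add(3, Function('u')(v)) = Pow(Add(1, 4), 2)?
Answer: 23716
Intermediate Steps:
Function('u')(v) = 22 (Function('u')(v) = Add(-3, Pow(Add(1, 4), 2)) = Add(-3, Pow(5, 2)) = Add(-3, 25) = 22)
Pow(Add(Function('u')(C), -176), 2) = Pow(Add(22, -176), 2) = Pow(-154, 2) = 23716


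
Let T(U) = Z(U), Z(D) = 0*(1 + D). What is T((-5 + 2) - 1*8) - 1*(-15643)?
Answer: 15643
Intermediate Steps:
Z(D) = 0
T(U) = 0
T((-5 + 2) - 1*8) - 1*(-15643) = 0 - 1*(-15643) = 0 + 15643 = 15643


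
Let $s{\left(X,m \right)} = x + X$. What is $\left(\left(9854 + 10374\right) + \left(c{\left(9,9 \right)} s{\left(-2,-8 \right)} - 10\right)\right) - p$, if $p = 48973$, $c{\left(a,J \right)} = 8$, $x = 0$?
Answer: $-28771$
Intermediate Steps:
$s{\left(X,m \right)} = X$ ($s{\left(X,m \right)} = 0 + X = X$)
$\left(\left(9854 + 10374\right) + \left(c{\left(9,9 \right)} s{\left(-2,-8 \right)} - 10\right)\right) - p = \left(\left(9854 + 10374\right) + \left(8 \left(-2\right) - 10\right)\right) - 48973 = \left(20228 - 26\right) - 48973 = 20202 - 48973 = -28771$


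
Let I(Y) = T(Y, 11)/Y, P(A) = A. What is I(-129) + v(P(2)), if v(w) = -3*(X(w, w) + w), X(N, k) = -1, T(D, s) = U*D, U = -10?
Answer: -13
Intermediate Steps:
T(D, s) = -10*D
I(Y) = -10 (I(Y) = (-10*Y)/Y = -10)
v(w) = 3 - 3*w (v(w) = -3*(-1 + w) = 3 - 3*w)
I(-129) + v(P(2)) = -10 + (3 - 3*2) = -10 + (3 - 6) = -10 - 3 = -13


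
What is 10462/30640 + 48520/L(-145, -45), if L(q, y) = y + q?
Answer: -74233251/291080 ≈ -255.03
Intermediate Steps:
L(q, y) = q + y
10462/30640 + 48520/L(-145, -45) = 10462/30640 + 48520/(-145 - 45) = 10462*(1/30640) + 48520/(-190) = 5231/15320 + 48520*(-1/190) = 5231/15320 - 4852/19 = -74233251/291080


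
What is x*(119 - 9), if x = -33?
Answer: -3630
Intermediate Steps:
x*(119 - 9) = -33*(119 - 9) = -33*110 = -3630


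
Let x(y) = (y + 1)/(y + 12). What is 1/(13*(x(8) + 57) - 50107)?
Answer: -20/987203 ≈ -2.0259e-5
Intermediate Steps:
x(y) = (1 + y)/(12 + y)
1/(13*(x(8) + 57) - 50107) = 1/(13*((1 + 8)/(12 + 8) + 57) - 50107) = 1/(13*(9/20 + 57) - 50107) = 1/(13*(1149/20) - 50107) = 1/(14937/20 - 50107) = 1/(-987203/20) = -20/987203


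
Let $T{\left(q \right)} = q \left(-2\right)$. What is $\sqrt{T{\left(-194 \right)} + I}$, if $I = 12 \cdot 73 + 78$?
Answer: $\sqrt{1342} \approx 36.633$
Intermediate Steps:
$I = 954$ ($I = 876 + 78 = 954$)
$T{\left(q \right)} = - 2 q$
$\sqrt{T{\left(-194 \right)} + I} = \sqrt{\left(-2\right) \left(-194\right) + 954} = \sqrt{388 + 954} = \sqrt{1342}$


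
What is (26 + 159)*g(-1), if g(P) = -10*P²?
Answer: -1850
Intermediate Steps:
(26 + 159)*g(-1) = (26 + 159)*(-10*(-1)²) = 185*(-10*1) = 185*(-10) = -1850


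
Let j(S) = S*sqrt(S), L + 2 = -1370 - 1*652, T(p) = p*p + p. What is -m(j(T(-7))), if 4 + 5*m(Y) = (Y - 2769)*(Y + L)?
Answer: -1135708 + 201306*sqrt(42)/5 ≈ -8.7479e+5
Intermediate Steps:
T(p) = p + p**2 (T(p) = p**2 + p = p + p**2)
L = -2024 (L = -2 + (-1370 - 1*652) = -2 + (-1370 - 652) = -2 - 2022 = -2024)
j(S) = S**(3/2)
m(Y) = -4/5 + (-2769 + Y)*(-2024 + Y)/5 (m(Y) = -4/5 + ((Y - 2769)*(Y - 2024))/5 = -4/5 + ((-2769 + Y)*(-2024 + Y))/5 = -4/5 + (-2769 + Y)*(-2024 + Y)/5)
-m(j(T(-7))) = -(5604452/5 - 4793*42*sqrt(42)/5 + ((-7*(1 - 7))**(3/2))**2/5) = -(5604452/5 - 4793*42*sqrt(42)/5 + ((-7*(-6))**(3/2))**2/5) = -(5604452/5 - 201306*sqrt(42)/5 + (42**(3/2))**2/5) = -(5604452/5 - 201306*sqrt(42)/5 + (42*sqrt(42))**2/5) = -(5604452/5 - 201306*sqrt(42)/5 + (1/5)*74088) = -(5604452/5 - 201306*sqrt(42)/5 + 74088/5) = -(1135708 - 201306*sqrt(42)/5) = -1135708 + 201306*sqrt(42)/5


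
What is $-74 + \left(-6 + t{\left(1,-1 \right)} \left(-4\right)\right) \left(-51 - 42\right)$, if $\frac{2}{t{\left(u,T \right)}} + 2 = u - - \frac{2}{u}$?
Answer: $1228$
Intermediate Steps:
$t{\left(u,T \right)} = \frac{2}{-2 + u + \frac{2}{u}}$ ($t{\left(u,T \right)} = \frac{2}{-2 + \left(u - - \frac{2}{u}\right)} = \frac{2}{-2 + \left(u + \frac{2}{u}\right)} = \frac{2}{-2 + u + \frac{2}{u}}$)
$-74 + \left(-6 + t{\left(1,-1 \right)} \left(-4\right)\right) \left(-51 - 42\right) = -74 + \left(-6 + 2 \cdot 1 \frac{1}{2 + 1^{2} - 2} \left(-4\right)\right) \left(-51 - 42\right) = -74 + \left(-6 + 2 \cdot 1 \frac{1}{2 + 1 - 2} \left(-4\right)\right) \left(-51 - 42\right) = -74 + \left(-6 + 2 \cdot 1 \cdot 1^{-1} \left(-4\right)\right) \left(-93\right) = -74 + \left(-6 + 2 \cdot 1 \cdot 1 \left(-4\right)\right) \left(-93\right) = -74 + \left(-6 + 2 \left(-4\right)\right) \left(-93\right) = -74 + \left(-6 - 8\right) \left(-93\right) = -74 - -1302 = -74 + 1302 = 1228$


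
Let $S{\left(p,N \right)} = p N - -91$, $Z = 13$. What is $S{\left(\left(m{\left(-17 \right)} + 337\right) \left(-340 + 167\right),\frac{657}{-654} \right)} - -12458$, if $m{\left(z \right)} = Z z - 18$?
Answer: $\frac{3224304}{109} \approx 29581.0$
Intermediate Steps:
$m{\left(z \right)} = -18 + 13 z$ ($m{\left(z \right)} = 13 z - 18 = -18 + 13 z$)
$S{\left(p,N \right)} = 91 + N p$ ($S{\left(p,N \right)} = N p + 91 = 91 + N p$)
$S{\left(\left(m{\left(-17 \right)} + 337\right) \left(-340 + 167\right),\frac{657}{-654} \right)} - -12458 = \left(91 + \frac{657}{-654} \left(\left(-18 + 13 \left(-17\right)\right) + 337\right) \left(-340 + 167\right)\right) - -12458 = \left(91 + 657 \left(- \frac{1}{654}\right) \left(\left(-18 - 221\right) + 337\right) \left(-173\right)\right) + 12458 = \left(91 - \frac{219 \left(-239 + 337\right) \left(-173\right)}{218}\right) + 12458 = \left(91 - \frac{219 \cdot 98 \left(-173\right)}{218}\right) + 12458 = \left(91 - - \frac{1856463}{109}\right) + 12458 = \left(91 + \frac{1856463}{109}\right) + 12458 = \frac{1866382}{109} + 12458 = \frac{3224304}{109}$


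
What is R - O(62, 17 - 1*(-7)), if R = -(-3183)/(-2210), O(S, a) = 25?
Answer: -58433/2210 ≈ -26.440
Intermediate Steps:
R = -3183/2210 (R = -(-3183)*(-1)/2210 = -1*3183/2210 = -3183/2210 ≈ -1.4403)
R - O(62, 17 - 1*(-7)) = -3183/2210 - 1*25 = -3183/2210 - 25 = -58433/2210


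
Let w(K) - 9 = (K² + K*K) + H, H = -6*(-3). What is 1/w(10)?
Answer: 1/227 ≈ 0.0044053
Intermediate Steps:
H = 18
w(K) = 27 + 2*K² (w(K) = 9 + ((K² + K*K) + 18) = 9 + ((K² + K²) + 18) = 9 + (2*K² + 18) = 9 + (18 + 2*K²) = 27 + 2*K²)
1/w(10) = 1/(27 + 2*10²) = 1/(27 + 2*100) = 1/(27 + 200) = 1/227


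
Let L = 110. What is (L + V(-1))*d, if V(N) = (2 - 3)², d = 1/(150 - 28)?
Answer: 111/122 ≈ 0.90984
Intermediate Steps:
d = 1/122 ≈ 0.0081967
V(N) = 1 (V(N) = (-1)² = 1)
(L + V(-1))*d = (110 + 1)*(1/122) = 111*(1/122) = 111/122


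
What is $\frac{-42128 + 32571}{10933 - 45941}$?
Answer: $\frac{9557}{35008} \approx 0.27299$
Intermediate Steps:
$\frac{-42128 + 32571}{10933 - 45941} = - \frac{9557}{-35008} = \left(-9557\right) \left(- \frac{1}{35008}\right) = \frac{9557}{35008}$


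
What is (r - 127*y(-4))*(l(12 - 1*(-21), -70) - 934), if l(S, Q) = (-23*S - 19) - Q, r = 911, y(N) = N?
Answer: -2329998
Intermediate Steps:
l(S, Q) = -19 - Q - 23*S (l(S, Q) = (-19 - 23*S) - Q = -19 - Q - 23*S)
(r - 127*y(-4))*(l(12 - 1*(-21), -70) - 934) = (911 - 127*(-4))*((-19 - 1*(-70) - 23*(12 - 1*(-21))) - 934) = (911 + 508)*((-19 + 70 - 23*(12 + 21)) - 934) = 1419*((-19 + 70 - 23*33) - 934) = 1419*((-19 + 70 - 759) - 934) = 1419*(-708 - 934) = 1419*(-1642) = -2329998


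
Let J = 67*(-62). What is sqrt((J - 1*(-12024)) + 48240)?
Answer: sqrt(56110) ≈ 236.88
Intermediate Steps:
J = -4154
sqrt((J - 1*(-12024)) + 48240) = sqrt((-4154 - 1*(-12024)) + 48240) = sqrt((-4154 + 12024) + 48240) = sqrt(7870 + 48240) = sqrt(56110)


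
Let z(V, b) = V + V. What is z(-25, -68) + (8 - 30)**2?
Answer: 434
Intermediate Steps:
z(V, b) = 2*V
z(-25, -68) + (8 - 30)**2 = 2*(-25) + (8 - 30)**2 = -50 + (-22)**2 = -50 + 484 = 434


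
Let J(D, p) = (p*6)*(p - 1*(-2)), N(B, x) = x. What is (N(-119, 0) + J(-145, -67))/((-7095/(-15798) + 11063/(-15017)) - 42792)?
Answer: -688782636620/1127997882659 ≈ -0.61062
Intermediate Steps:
J(D, p) = 6*p*(2 + p) (J(D, p) = (6*p)*(p + 2) = (6*p)*(2 + p) = 6*p*(2 + p))
(N(-119, 0) + J(-145, -67))/((-7095/(-15798) + 11063/(-15017)) - 42792) = (0 + 6*(-67)*(2 - 67))/((-7095/(-15798) + 11063/(-15017)) - 42792) = (0 + 6*(-67)*(-65))/((-7095*(-1/15798) + 11063*(-1/15017)) - 42792) = (0 + 26130)/((2365/5266 - 11063/15017) - 42792) = 26130/(-22742553/79079522 - 42792) = 26130/(-3383993647977/79079522) = 26130*(-79079522/3383993647977) = -688782636620/1127997882659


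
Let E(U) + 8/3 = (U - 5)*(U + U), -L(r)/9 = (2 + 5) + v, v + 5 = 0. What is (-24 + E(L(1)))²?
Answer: 5779216/9 ≈ 6.4214e+5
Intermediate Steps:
v = -5 (v = -5 + 0 = -5)
L(r) = -18 (L(r) = -9*((2 + 5) - 5) = -9*(7 - 5) = -9*2 = -18)
E(U) = -8/3 + 2*U*(-5 + U) (E(U) = -8/3 + (U - 5)*(U + U) = -8/3 + (-5 + U)*(2*U) = -8/3 + 2*U*(-5 + U))
(-24 + E(L(1)))² = (-24 + (-8/3 - 10*(-18) + 2*(-18)²))² = (-24 + (-8/3 + 180 + 2*324))² = (-24 + (-8/3 + 180 + 648))² = (-24 + 2476/3)² = (2404/3)² = 5779216/9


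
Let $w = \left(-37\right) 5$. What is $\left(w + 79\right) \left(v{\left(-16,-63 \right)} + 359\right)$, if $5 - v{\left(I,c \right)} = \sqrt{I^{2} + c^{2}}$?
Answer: $-31694$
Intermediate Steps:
$v{\left(I,c \right)} = 5 - \sqrt{I^{2} + c^{2}}$
$w = -185$
$\left(w + 79\right) \left(v{\left(-16,-63 \right)} + 359\right) = \left(-185 + 79\right) \left(\left(5 - \sqrt{\left(-16\right)^{2} + \left(-63\right)^{2}}\right) + 359\right) = - 106 \left(\left(5 - \sqrt{256 + 3969}\right) + 359\right) = - 106 \left(\left(5 - \sqrt{4225}\right) + 359\right) = - 106 \left(\left(5 - 65\right) + 359\right) = - 106 \left(-60 + 359\right) = \left(-106\right) 299 = -31694$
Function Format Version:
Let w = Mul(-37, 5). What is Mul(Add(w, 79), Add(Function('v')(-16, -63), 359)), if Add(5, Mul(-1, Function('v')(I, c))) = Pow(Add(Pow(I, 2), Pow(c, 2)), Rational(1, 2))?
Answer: -31694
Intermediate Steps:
Function('v')(I, c) = Add(5, Mul(-1, Pow(Add(Pow(I, 2), Pow(c, 2)), Rational(1, 2))))
w = -185
Mul(Add(w, 79), Add(Function('v')(-16, -63), 359)) = Mul(Add(-185, 79), Add(Add(5, Mul(-1, Pow(Add(Pow(-16, 2), Pow(-63, 2)), Rational(1, 2)))), 359)) = Mul(-106, Add(Add(5, Mul(-1, Pow(Add(256, 3969), Rational(1, 2)))), 359)) = Mul(-106, Add(Add(5, Mul(-1, Pow(4225, Rational(1, 2)))), 359)) = Mul(-106, Add(Add(5, Mul(-1, 65)), 359)) = Mul(-106, Add(Add(5, -65), 359)) = Mul(-106, Add(-60, 359)) = Mul(-106, 299) = -31694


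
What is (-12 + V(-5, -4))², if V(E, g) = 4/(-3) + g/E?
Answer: 35344/225 ≈ 157.08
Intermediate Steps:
V(E, g) = -4/3 + g/E (V(E, g) = 4*(-⅓) + g/E = -4/3 + g/E)
(-12 + V(-5, -4))² = (-12 + (-4/3 - 4/(-5)))² = (-12 + (-4/3 - 4*(-⅕)))² = (-12 + (-4/3 + ⅘))² = (-12 - 8/15)² = (-188/15)² = 35344/225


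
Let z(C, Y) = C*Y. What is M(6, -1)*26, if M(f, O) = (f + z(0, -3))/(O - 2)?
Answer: -52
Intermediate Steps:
M(f, O) = f/(-2 + O) (M(f, O) = (f + 0*(-3))/(O - 2) = (f + 0)/(-2 + O) = f/(-2 + O))
M(6, -1)*26 = (6/(-2 - 1))*26 = (6/(-3))*26 = (6*(-⅓))*26 = -2*26 = -52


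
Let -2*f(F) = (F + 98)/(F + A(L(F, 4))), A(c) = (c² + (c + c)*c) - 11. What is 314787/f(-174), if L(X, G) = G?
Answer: -43125819/38 ≈ -1.1349e+6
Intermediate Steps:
A(c) = -11 + 3*c² (A(c) = (c² + (2*c)*c) - 11 = (c² + 2*c²) - 11 = 3*c² - 11 = -11 + 3*c²)
f(F) = -(98 + F)/(2*(37 + F)) (f(F) = -(F + 98)/(2*(F + (-11 + 3*4²))) = -(98 + F)/(2*(F + (-11 + 3*16))) = -(98 + F)/(2*(F + (-11 + 48))) = -(98 + F)/(2*(F + 37)) = -(98 + F)/(2*(37 + F)))
314787/f(-174) = 314787/(((-98 - 1*(-174))/(2*(37 - 174)))) = 314787/(((½)*(-98 + 174)/(-137))) = 314787/(((½)*(-1/137)*76)) = 314787/(-38/137) = 314787*(-137/38) = -43125819/38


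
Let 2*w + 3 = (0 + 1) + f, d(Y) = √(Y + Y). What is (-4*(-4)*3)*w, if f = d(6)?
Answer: -48 + 48*√3 ≈ 35.138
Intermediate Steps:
d(Y) = √2*√Y (d(Y) = √(2*Y) = √2*√Y)
f = 2*√3 (f = √2*√6 = 2*√3 ≈ 3.4641)
w = -1 + √3 (w = -3/2 + ((0 + 1) + 2*√3)/2 = -3/2 + (1 + 2*√3)/2 = -3/2 + (½ + √3) = -1 + √3 ≈ 0.73205)
(-4*(-4)*3)*w = (-4*(-4)*3)*(-1 + √3) = (16*3)*(-1 + √3) = 48*(-1 + √3) = -48 + 48*√3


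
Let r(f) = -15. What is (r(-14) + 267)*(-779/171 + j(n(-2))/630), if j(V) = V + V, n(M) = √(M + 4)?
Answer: -1148 + 4*√2/5 ≈ -1146.9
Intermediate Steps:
n(M) = √(4 + M)
j(V) = 2*V
(r(-14) + 267)*(-779/171 + j(n(-2))/630) = (-15 + 267)*(-779/171 + (2*√(4 - 2))/630) = 252*(-779*1/171 + (2*√2)*(1/630)) = 252*(-41/9 + √2/315) = -1148 + 4*√2/5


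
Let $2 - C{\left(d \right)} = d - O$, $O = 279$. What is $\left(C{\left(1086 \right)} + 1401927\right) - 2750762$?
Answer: $-1349640$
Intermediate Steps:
$C{\left(d \right)} = 281 - d$ ($C{\left(d \right)} = 2 - \left(d - 279\right) = 2 - \left(-279 + d\right) = 281 - d$)
$\left(C{\left(1086 \right)} + 1401927\right) - 2750762 = \left(\left(281 - 1086\right) + 1401927\right) - 2750762 = \left(-805 + 1401927\right) - 2750762 = 1401122 - 2750762 = -1349640$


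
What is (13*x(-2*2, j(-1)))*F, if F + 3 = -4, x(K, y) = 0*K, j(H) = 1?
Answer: 0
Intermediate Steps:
x(K, y) = 0
F = -7 (F = -3 - 4 = -7)
(13*x(-2*2, j(-1)))*F = (13*0)*(-7) = 0*(-7) = 0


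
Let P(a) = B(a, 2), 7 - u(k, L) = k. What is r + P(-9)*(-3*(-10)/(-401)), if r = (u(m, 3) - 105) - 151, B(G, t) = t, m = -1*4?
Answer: -98305/401 ≈ -245.15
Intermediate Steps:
m = -4
u(k, L) = 7 - k
P(a) = 2
r = -245 (r = ((7 - 1*(-4)) - 105) - 151 = ((7 + 4) - 105) - 151 = (11 - 105) - 151 = -94 - 151 = -245)
r + P(-9)*(-3*(-10)/(-401)) = -245 + 2*(-3*(-10)/(-401)) = -245 + 2*(30*(-1/401)) = -245 + 2*(-30/401) = -245 - 60/401 = -98305/401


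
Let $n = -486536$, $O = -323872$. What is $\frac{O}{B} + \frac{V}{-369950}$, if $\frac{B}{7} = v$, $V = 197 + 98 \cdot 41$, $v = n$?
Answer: $\frac{376647149}{4499849830} \approx 0.083702$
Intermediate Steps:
$v = -486536$
$V = 4215$ ($V = 197 + 4018 = 4215$)
$B = -3405752$ ($B = 7 \left(-486536\right) = -3405752$)
$\frac{O}{B} + \frac{V}{-369950} = - \frac{323872}{-3405752} + \frac{4215}{-369950} = \left(-323872\right) \left(- \frac{1}{3405752}\right) + 4215 \left(- \frac{1}{369950}\right) = \frac{40484}{425719} - \frac{843}{73990} = \frac{376647149}{4499849830}$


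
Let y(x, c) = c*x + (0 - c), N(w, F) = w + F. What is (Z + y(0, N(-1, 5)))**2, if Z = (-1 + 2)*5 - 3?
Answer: 4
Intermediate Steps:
N(w, F) = F + w
y(x, c) = -c + c*x (y(x, c) = c*x - c = -c + c*x)
Z = 2 (Z = 1*5 - 3 = 5 - 3 = 2)
(Z + y(0, N(-1, 5)))**2 = (2 + (5 - 1)*(-1 + 0))**2 = (2 + 4*(-1))**2 = (2 - 4)**2 = (-2)**2 = 4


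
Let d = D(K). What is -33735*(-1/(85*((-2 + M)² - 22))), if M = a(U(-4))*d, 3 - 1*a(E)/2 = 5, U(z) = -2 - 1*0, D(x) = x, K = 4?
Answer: 6747/5134 ≈ 1.3142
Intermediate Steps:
U(z) = -2 (U(z) = -2 + 0 = -2)
d = 4
a(E) = -4 (a(E) = 6 - 2*5 = 6 - 10 = -4)
M = -16 (M = -4*4 = -16)
-33735*(-1/(85*((-2 + M)² - 22))) = -33735*(-1/(85*((-2 - 16)² - 22))) = -33735*(-1/(85*((-18)² - 22))) = -33735*(-1/(85*(324 - 22))) = -33735/((-85*302)) = -33735/(-25670) = -33735*(-1/25670) = 6747/5134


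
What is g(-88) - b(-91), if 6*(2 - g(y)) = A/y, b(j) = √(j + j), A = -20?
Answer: 259/132 - I*√182 ≈ 1.9621 - 13.491*I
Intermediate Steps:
b(j) = √2*√j (b(j) = √(2*j) = √2*√j)
g(y) = 2 + 10/(3*y) (g(y) = 2 - (-10)/(3*y) = 2 + 10/(3*y))
g(-88) - b(-91) = (2 + (10/3)/(-88)) - √2*√(-91) = (2 + (10/3)*(-1/88)) - √2*I*√91 = (2 - 5/132) - I*√182 = 259/132 - I*√182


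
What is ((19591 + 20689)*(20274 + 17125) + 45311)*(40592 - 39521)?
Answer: 1613436900201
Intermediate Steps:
((19591 + 20689)*(20274 + 17125) + 45311)*(40592 - 39521) = (40280*37399 + 45311)*1071 = (1506431720 + 45311)*1071 = 1506477031*1071 = 1613436900201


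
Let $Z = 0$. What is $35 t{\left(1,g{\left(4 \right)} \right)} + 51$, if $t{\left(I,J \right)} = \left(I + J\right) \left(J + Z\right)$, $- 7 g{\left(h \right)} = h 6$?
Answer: $\frac{2397}{7} \approx 342.43$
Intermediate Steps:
$g{\left(h \right)} = - \frac{6 h}{7}$ ($g{\left(h \right)} = - \frac{h 6}{7} = - \frac{6 h}{7}$)
$t{\left(I,J \right)} = J \left(I + J\right)$ ($t{\left(I,J \right)} = \left(I + J\right) \left(J + 0\right) = \left(I + J\right) J = J \left(I + J\right)$)
$35 t{\left(1,g{\left(4 \right)} \right)} + 51 = 35 \left(- \frac{6}{7}\right) 4 \left(1 - \frac{24}{7}\right) + 51 = 35 \left(- \frac{24 \left(1 - \frac{24}{7}\right)}{7}\right) + 51 = 35 \left(\left(- \frac{24}{7}\right) \left(- \frac{17}{7}\right)\right) + 51 = 35 \cdot \frac{408}{49} + 51 = \frac{2040}{7} + 51 = \frac{2397}{7}$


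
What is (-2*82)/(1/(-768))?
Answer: 125952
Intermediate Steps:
(-2*82)/(1/(-768)) = -164/(-1/768) = -164*(-768) = 125952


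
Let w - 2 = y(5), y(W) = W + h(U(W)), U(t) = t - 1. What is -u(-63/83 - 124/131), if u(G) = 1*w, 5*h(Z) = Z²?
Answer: -51/5 ≈ -10.200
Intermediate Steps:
U(t) = -1 + t
h(Z) = Z²/5
y(W) = W + (-1 + W)²/5
w = 51/5 (w = 2 + (5 + (-1 + 5)²/5) = 2 + (5 + (⅕)*4²) = 2 + (5 + (⅕)*16) = 2 + (5 + 16/5) = 2 + 41/5 = 51/5 ≈ 10.200)
u(G) = 51/5 (u(G) = 1*(51/5) = 51/5)
-u(-63/83 - 124/131) = -1*51/5 = -51/5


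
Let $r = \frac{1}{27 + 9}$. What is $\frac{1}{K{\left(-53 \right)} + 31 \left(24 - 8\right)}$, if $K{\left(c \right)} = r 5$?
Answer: $\frac{36}{17861} \approx 0.0020156$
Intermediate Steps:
$r = \frac{1}{36} \approx 0.027778$
$K{\left(c \right)} = \frac{5}{36}$ ($K{\left(c \right)} = \frac{1}{36} \cdot 5 = \frac{5}{36}$)
$\frac{1}{K{\left(-53 \right)} + 31 \left(24 - 8\right)} = \frac{1}{\frac{5}{36} + 31 \left(24 - 8\right)} = \frac{1}{\frac{5}{36} + 31 \cdot 16} = \frac{1}{\frac{5}{36} + 496} = \frac{1}{\frac{17861}{36}} = \frac{36}{17861}$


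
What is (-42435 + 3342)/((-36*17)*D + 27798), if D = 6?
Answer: -13031/8042 ≈ -1.6204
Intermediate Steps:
(-42435 + 3342)/((-36*17)*D + 27798) = (-42435 + 3342)/(-36*17*6 + 27798) = -39093/(-612*6 + 27798) = -39093/(-3672 + 27798) = -39093/24126 = -39093*1/24126 = -13031/8042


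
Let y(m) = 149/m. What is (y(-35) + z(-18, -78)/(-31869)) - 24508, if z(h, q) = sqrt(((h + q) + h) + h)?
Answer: -857929/35 - 2*I*sqrt(33)/31869 ≈ -24512.0 - 0.00036051*I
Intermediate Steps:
z(h, q) = sqrt(q + 3*h) (z(h, q) = sqrt((q + 2*h) + h) = sqrt(q + 3*h))
(y(-35) + z(-18, -78)/(-31869)) - 24508 = (149/(-35) + sqrt(-78 + 3*(-18))/(-31869)) - 24508 = (149*(-1/35) + sqrt(-78 - 54)*(-1/31869)) - 24508 = (-149/35 + sqrt(-132)*(-1/31869)) - 24508 = (-149/35 + (2*I*sqrt(33))*(-1/31869)) - 24508 = (-149/35 - 2*I*sqrt(33)/31869) - 24508 = -857929/35 - 2*I*sqrt(33)/31869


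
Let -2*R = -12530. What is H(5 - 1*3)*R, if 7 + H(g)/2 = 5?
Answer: -25060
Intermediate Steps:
R = 6265 (R = -½*(-12530) = 6265)
H(g) = -4 (H(g) = -14 + 2*5 = -14 + 10 = -4)
H(5 - 1*3)*R = -4*6265 = -25060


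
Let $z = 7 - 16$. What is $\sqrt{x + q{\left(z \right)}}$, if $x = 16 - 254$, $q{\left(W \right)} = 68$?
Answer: $i \sqrt{170} \approx 13.038 i$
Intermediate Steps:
$z = -9$ ($z = 7 - 16 = -9$)
$x = -238$
$\sqrt{x + q{\left(z \right)}} = \sqrt{-238 + 68} = \sqrt{-170} = i \sqrt{170}$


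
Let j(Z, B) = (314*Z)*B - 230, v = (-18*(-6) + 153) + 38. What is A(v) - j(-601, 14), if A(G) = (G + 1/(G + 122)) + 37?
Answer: 1112518603/421 ≈ 2.6426e+6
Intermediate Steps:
v = 299 (v = (108 + 153) + 38 = 261 + 38 = 299)
j(Z, B) = -230 + 314*B*Z (j(Z, B) = 314*B*Z - 230 = -230 + 314*B*Z)
A(G) = 37 + G + 1/(122 + G) (A(G) = (G + 1/(122 + G)) + 37 = 37 + G + 1/(122 + G))
A(v) - j(-601, 14) = (4515 + 299**2 + 159*299)/(122 + 299) - (-230 + 314*14*(-601)) = (4515 + 89401 + 47541)/421 - (-230 - 2641996) = (1/421)*141457 - 1*(-2642226) = 141457/421 + 2642226 = 1112518603/421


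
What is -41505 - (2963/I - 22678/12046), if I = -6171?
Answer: -1542567240047/37167933 ≈ -41503.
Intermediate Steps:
-41505 - (2963/I - 22678/12046) = -41505 - (2963/(-6171) - 22678/12046) = -41505 - (2963*(-1/6171) - 22678*1/12046) = -41505 - (-2963/6171 - 11339/6023) = -41505 - 1*(-87819118/37167933) = -41505 + 87819118/37167933 = -1542567240047/37167933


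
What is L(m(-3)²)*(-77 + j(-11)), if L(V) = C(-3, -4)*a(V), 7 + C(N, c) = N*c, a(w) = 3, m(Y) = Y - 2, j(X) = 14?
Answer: -945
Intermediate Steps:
m(Y) = -2 + Y
C(N, c) = -7 + N*c
L(V) = 15 (L(V) = (-7 - 3*(-4))*3 = (-7 + 12)*3 = 5*3 = 15)
L(m(-3)²)*(-77 + j(-11)) = 15*(-77 + 14) = 15*(-63) = -945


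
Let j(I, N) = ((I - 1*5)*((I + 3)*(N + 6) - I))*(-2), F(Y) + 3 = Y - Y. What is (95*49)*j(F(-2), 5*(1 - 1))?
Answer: 223440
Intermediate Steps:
F(Y) = -3 (F(Y) = -3 + (Y - Y) = -3 + 0 = -3)
j(I, N) = -2*(-5 + I)*(-I + (3 + I)*(6 + N)) (j(I, N) = ((I - 5)*((3 + I)*(6 + N) - I))*(-2) = ((-5 + I)*(-I + (3 + I)*(6 + N)))*(-2) = -2*(-5 + I)*(-I + (3 + I)*(6 + N)))
(95*49)*j(F(-2), 5*(1 - 1)) = (95*49)*(180 - 10*(-3)**2 + 14*(-3) + 30*(5*(1 - 1)) - 2*5*(1 - 1)*(-3)**2 + 4*(-3)*(5*(1 - 1))) = 4655*(180 - 10*9 - 42 + 30*(5*0) - 2*5*0*9 + 4*(-3)*(5*0)) = 4655*(180 - 90 - 42 + 30*0 - 2*0*9 + 4*(-3)*0) = 4655*(180 - 90 - 42 + 0 + 0 + 0) = 4655*48 = 223440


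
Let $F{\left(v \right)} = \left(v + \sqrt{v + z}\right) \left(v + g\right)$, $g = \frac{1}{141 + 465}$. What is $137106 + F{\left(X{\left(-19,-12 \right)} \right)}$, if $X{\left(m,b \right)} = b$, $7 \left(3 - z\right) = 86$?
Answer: $\frac{13862248}{101} - \frac{7271 i \sqrt{1043}}{4242} \approx 1.3725 \cdot 10^{5} - 55.356 i$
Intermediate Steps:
$z = - \frac{65}{7}$ ($z = 3 - \frac{86}{7} = - \frac{65}{7} \approx -9.2857$)
$g = \frac{1}{606} \approx 0.0016502$
$F{\left(v \right)} = \left(\frac{1}{606} + v\right) \left(v + \sqrt{- \frac{65}{7} + v}\right)$ ($F{\left(v \right)} = \left(v + \sqrt{v - \frac{65}{7}}\right) \left(v + \frac{1}{606}\right) = \left(v + \sqrt{- \frac{65}{7} + v}\right) \left(\frac{1}{606} + v\right) = \left(\frac{1}{606} + v\right) \left(v + \sqrt{- \frac{65}{7} + v}\right)$)
$137106 + F{\left(X{\left(-19,-12 \right)} \right)} = 137106 + \left(\left(-12\right)^{2} + \frac{1}{606} \left(-12\right) + \frac{\sqrt{-455 + 49 \left(-12\right)}}{4242} + \frac{1}{7} \left(-12\right) \sqrt{-455 + 49 \left(-12\right)}\right) = 137106 + \left(144 - \frac{2}{101} + \frac{\sqrt{-455 - 588}}{4242} + \frac{1}{7} \left(-12\right) \sqrt{-455 - 588}\right) = 137106 + \left(144 - \frac{2}{101} + \frac{\sqrt{-1043}}{4242} + \frac{1}{7} \left(-12\right) \sqrt{-1043}\right) = 137106 + \left(144 - \frac{2}{101} + \frac{i \sqrt{1043}}{4242} + \frac{1}{7} \left(-12\right) i \sqrt{1043}\right) = 137106 + \left(144 - \frac{2}{101} + \frac{i \sqrt{1043}}{4242} - \frac{12 i \sqrt{1043}}{7}\right) = 137106 + \left(\frac{14542}{101} - \frac{7271 i \sqrt{1043}}{4242}\right) = \frac{13862248}{101} - \frac{7271 i \sqrt{1043}}{4242}$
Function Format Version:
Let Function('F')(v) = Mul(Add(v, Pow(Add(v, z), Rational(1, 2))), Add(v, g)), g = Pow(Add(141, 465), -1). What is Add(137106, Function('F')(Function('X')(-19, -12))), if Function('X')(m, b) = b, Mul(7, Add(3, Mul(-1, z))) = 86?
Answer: Add(Rational(13862248, 101), Mul(Rational(-7271, 4242), I, Pow(1043, Rational(1, 2)))) ≈ Add(1.3725e+5, Mul(-55.356, I))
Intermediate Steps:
z = Rational(-65, 7) (z = Add(3, Mul(Rational(-1, 7), 86)) = Add(3, Rational(-86, 7)) = Rational(-65, 7) ≈ -9.2857)
g = Rational(1, 606) (g = Pow(606, -1) = Rational(1, 606) ≈ 0.0016502)
Function('F')(v) = Mul(Add(Rational(1, 606), v), Add(v, Pow(Add(Rational(-65, 7), v), Rational(1, 2)))) (Function('F')(v) = Mul(Add(v, Pow(Add(v, Rational(-65, 7)), Rational(1, 2))), Add(v, Rational(1, 606))) = Mul(Add(v, Pow(Add(Rational(-65, 7), v), Rational(1, 2))), Add(Rational(1, 606), v)) = Mul(Add(Rational(1, 606), v), Add(v, Pow(Add(Rational(-65, 7), v), Rational(1, 2)))))
Add(137106, Function('F')(Function('X')(-19, -12))) = Add(137106, Add(Pow(-12, 2), Mul(Rational(1, 606), -12), Mul(Rational(1, 4242), Pow(Add(-455, Mul(49, -12)), Rational(1, 2))), Mul(Rational(1, 7), -12, Pow(Add(-455, Mul(49, -12)), Rational(1, 2))))) = Add(137106, Add(144, Rational(-2, 101), Mul(Rational(1, 4242), Pow(Add(-455, -588), Rational(1, 2))), Mul(Rational(1, 7), -12, Pow(Add(-455, -588), Rational(1, 2))))) = Add(137106, Add(144, Rational(-2, 101), Mul(Rational(1, 4242), Pow(-1043, Rational(1, 2))), Mul(Rational(1, 7), -12, Pow(-1043, Rational(1, 2))))) = Add(137106, Add(144, Rational(-2, 101), Mul(Rational(1, 4242), Mul(I, Pow(1043, Rational(1, 2)))), Mul(Rational(1, 7), -12, Mul(I, Pow(1043, Rational(1, 2)))))) = Add(137106, Add(144, Rational(-2, 101), Mul(Rational(1, 4242), I, Pow(1043, Rational(1, 2))), Mul(Rational(-12, 7), I, Pow(1043, Rational(1, 2))))) = Add(137106, Add(Rational(14542, 101), Mul(Rational(-7271, 4242), I, Pow(1043, Rational(1, 2))))) = Add(Rational(13862248, 101), Mul(Rational(-7271, 4242), I, Pow(1043, Rational(1, 2))))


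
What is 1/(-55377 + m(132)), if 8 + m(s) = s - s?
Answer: -1/55385 ≈ -1.8055e-5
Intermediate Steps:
m(s) = -8 (m(s) = -8 + (s - s) = -8 + 0 = -8)
1/(-55377 + m(132)) = 1/(-55377 - 8) = 1/(-55385) = -1/55385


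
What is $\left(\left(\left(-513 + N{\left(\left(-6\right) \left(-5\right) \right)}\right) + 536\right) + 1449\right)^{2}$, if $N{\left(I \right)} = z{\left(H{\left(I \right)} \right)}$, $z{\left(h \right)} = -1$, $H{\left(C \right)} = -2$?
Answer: $2163841$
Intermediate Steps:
$N{\left(I \right)} = -1$
$\left(\left(\left(-513 + N{\left(\left(-6\right) \left(-5\right) \right)}\right) + 536\right) + 1449\right)^{2} = \left(\left(\left(-513 - 1\right) + 536\right) + 1449\right)^{2} = \left(\left(-514 + 536\right) + 1449\right)^{2} = \left(22 + 1449\right)^{2} = 1471^{2} = 2163841$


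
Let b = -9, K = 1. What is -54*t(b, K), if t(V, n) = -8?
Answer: 432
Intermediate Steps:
-54*t(b, K) = -54*(-8) = 432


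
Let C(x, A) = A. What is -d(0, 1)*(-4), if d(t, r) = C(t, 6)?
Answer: 24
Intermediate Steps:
d(t, r) = 6
-d(0, 1)*(-4) = -1*6*(-4) = -6*(-4) = 24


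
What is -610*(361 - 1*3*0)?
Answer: -220210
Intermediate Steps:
-610*(361 - 1*3*0) = -610*(361 - 3*0) = -610*(361 + 0) = -610*361 = -220210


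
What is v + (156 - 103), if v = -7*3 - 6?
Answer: 26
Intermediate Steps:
v = -27 (v = -21 - 6 = -27)
v + (156 - 103) = -27 + (156 - 103) = -27 + 53 = 26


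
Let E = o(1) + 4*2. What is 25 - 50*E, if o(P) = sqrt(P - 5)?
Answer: -375 - 100*I ≈ -375.0 - 100.0*I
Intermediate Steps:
o(P) = sqrt(-5 + P)
E = 8 + 2*I (E = sqrt(-5 + 1) + 4*2 = sqrt(-4) + 8 = 2*I + 8 = 8 + 2*I ≈ 8.0 + 2.0*I)
25 - 50*E = 25 - 50*(8 + 2*I) = 25 + (-400 - 100*I) = -375 - 100*I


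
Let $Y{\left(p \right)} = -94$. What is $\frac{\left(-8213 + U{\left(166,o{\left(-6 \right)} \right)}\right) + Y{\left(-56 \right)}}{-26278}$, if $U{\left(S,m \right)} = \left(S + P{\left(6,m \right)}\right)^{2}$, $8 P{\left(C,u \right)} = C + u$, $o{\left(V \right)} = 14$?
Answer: $- \frac{80341}{105112} \approx -0.76434$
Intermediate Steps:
$P{\left(C,u \right)} = \frac{C}{8} + \frac{u}{8}$ ($P{\left(C,u \right)} = \frac{C + u}{8} = \frac{C}{8} + \frac{u}{8}$)
$U{\left(S,m \right)} = \left(\frac{3}{4} + S + \frac{m}{8}\right)^{2}$ ($U{\left(S,m \right)} = \left(S + \left(\frac{1}{8} \cdot 6 + \frac{m}{8}\right)\right)^{2} = \left(S + \left(\frac{3}{4} + \frac{m}{8}\right)\right)^{2} = \left(\frac{3}{4} + S + \frac{m}{8}\right)^{2}$)
$\frac{\left(-8213 + U{\left(166,o{\left(-6 \right)} \right)}\right) + Y{\left(-56 \right)}}{-26278} = \frac{\left(-8213 + \frac{\left(6 + 14 + 8 \cdot 166\right)^{2}}{64}\right) - 94}{-26278} = \left(\left(-8213 + \frac{\left(6 + 14 + 1328\right)^{2}}{64}\right) - 94\right) \left(- \frac{1}{26278}\right) = \left(\left(-8213 + \frac{1348^{2}}{64}\right) - 94\right) \left(- \frac{1}{26278}\right) = \left(\left(-8213 + \frac{1}{64} \cdot 1817104\right) - 94\right) \left(- \frac{1}{26278}\right) = \left(\left(-8213 + \frac{113569}{4}\right) - 94\right) \left(- \frac{1}{26278}\right) = \left(\frac{80717}{4} - 94\right) \left(- \frac{1}{26278}\right) = \frac{80341}{4} \left(- \frac{1}{26278}\right) = - \frac{80341}{105112}$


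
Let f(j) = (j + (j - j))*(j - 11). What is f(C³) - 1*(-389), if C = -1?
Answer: 401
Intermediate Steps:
f(j) = j*(-11 + j) (f(j) = (j + 0)*(-11 + j) = j*(-11 + j))
f(C³) - 1*(-389) = (-1)³*(-11 + (-1)³) - 1*(-389) = -(-11 - 1) + 389 = -1*(-12) + 389 = 12 + 389 = 401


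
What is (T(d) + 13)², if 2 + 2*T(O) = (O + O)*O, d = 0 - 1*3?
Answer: 441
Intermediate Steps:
d = -3 (d = 0 - 3 = -3)
T(O) = -1 + O² (T(O) = -1 + ((O + O)*O)/2 = -1 + ((2*O)*O)/2 = -1 + (2*O²)/2 = -1 + O²)
(T(d) + 13)² = ((-1 + (-3)²) + 13)² = ((-1 + 9) + 13)² = (8 + 13)² = 21² = 441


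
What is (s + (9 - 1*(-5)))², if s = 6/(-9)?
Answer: 1600/9 ≈ 177.78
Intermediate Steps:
s = -⅔ (s = 6*(-⅑) = -⅔ ≈ -0.66667)
(s + (9 - 1*(-5)))² = (-⅔ + (9 - 1*(-5)))² = (-⅔ + (9 + 5))² = (-⅔ + 14)² = (40/3)² = 1600/9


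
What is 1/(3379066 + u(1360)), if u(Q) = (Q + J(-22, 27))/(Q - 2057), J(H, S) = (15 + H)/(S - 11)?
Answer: 11152/37683322279 ≈ 2.9594e-7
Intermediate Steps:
J(H, S) = (15 + H)/(-11 + S)
u(Q) = (-7/16 + Q)/(-2057 + Q) (u(Q) = (Q + (15 - 22)/(-11 + 27))/(Q - 2057) = (Q - 7/16)/(-2057 + Q) = (-7/16 + Q)/(-2057 + Q))
1/(3379066 + u(1360)) = 1/(3379066 + (-7/16 + 1360)/(-2057 + 1360)) = 1/(3379066 + (21753/16)/(-697)) = 1/(3379066 - 1/697*21753/16) = 1/(3379066 - 21753/11152) = 1/(37683322279/11152) = 11152/37683322279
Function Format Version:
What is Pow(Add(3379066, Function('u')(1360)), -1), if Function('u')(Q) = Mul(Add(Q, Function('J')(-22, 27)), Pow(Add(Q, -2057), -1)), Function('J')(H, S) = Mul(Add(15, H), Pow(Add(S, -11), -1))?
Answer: Rational(11152, 37683322279) ≈ 2.9594e-7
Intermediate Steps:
Function('J')(H, S) = Mul(Pow(Add(-11, S), -1), Add(15, H)) (Function('J')(H, S) = Mul(Add(15, H), Pow(Add(-11, S), -1)) = Mul(Pow(Add(-11, S), -1), Add(15, H)))
Function('u')(Q) = Mul(Pow(Add(-2057, Q), -1), Add(Rational(-7, 16), Q)) (Function('u')(Q) = Mul(Add(Q, Mul(Pow(Add(-11, 27), -1), Add(15, -22))), Pow(Add(Q, -2057), -1)) = Mul(Add(Q, Mul(Pow(16, -1), -7)), Pow(Add(-2057, Q), -1)) = Mul(Add(Q, Mul(Rational(1, 16), -7)), Pow(Add(-2057, Q), -1)) = Mul(Add(Q, Rational(-7, 16)), Pow(Add(-2057, Q), -1)) = Mul(Add(Rational(-7, 16), Q), Pow(Add(-2057, Q), -1)) = Mul(Pow(Add(-2057, Q), -1), Add(Rational(-7, 16), Q)))
Pow(Add(3379066, Function('u')(1360)), -1) = Pow(Add(3379066, Mul(Pow(Add(-2057, 1360), -1), Add(Rational(-7, 16), 1360))), -1) = Pow(Add(3379066, Mul(Pow(-697, -1), Rational(21753, 16))), -1) = Pow(Add(3379066, Mul(Rational(-1, 697), Rational(21753, 16))), -1) = Pow(Add(3379066, Rational(-21753, 11152)), -1) = Pow(Rational(37683322279, 11152), -1) = Rational(11152, 37683322279)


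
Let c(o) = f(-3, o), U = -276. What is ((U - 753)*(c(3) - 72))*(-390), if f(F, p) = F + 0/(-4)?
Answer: -30098250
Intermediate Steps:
f(F, p) = F (f(F, p) = F + 0*(-¼) = F + 0 = F)
c(o) = -3
((U - 753)*(c(3) - 72))*(-390) = ((-276 - 753)*(-3 - 72))*(-390) = -1029*(-75)*(-390) = 77175*(-390) = -30098250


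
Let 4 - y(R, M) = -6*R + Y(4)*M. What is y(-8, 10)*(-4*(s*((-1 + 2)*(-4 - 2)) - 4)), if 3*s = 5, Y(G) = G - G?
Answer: -2464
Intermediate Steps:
Y(G) = 0
s = 5/3 (s = (⅓)*5 = 5/3 ≈ 1.6667)
y(R, M) = 4 + 6*R (y(R, M) = 4 - (-6*R + 0*M) = 4 - (-6*R + 0) = 4 - (-6)*R = 4 + 6*R)
y(-8, 10)*(-4*(s*((-1 + 2)*(-4 - 2)) - 4)) = (4 + 6*(-8))*(-4*(5*((-1 + 2)*(-4 - 2))/3 - 4)) = (4 - 48)*(-4*(5*(1*(-6))/3 - 4)) = -(-176)*((5/3)*(-6) - 4) = -(-176)*(-10 - 4) = -(-176)*(-14) = -44*56 = -2464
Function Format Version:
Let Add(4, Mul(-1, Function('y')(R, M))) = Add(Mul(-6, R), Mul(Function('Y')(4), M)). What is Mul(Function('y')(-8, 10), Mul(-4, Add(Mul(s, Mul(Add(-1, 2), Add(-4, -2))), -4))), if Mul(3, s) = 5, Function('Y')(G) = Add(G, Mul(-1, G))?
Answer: -2464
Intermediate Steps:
Function('Y')(G) = 0
s = Rational(5, 3) (s = Mul(Rational(1, 3), 5) = Rational(5, 3) ≈ 1.6667)
Function('y')(R, M) = Add(4, Mul(6, R)) (Function('y')(R, M) = Add(4, Mul(-1, Add(Mul(-6, R), Mul(0, M)))) = Add(4, Mul(-1, Add(Mul(-6, R), 0))) = Add(4, Mul(-1, Mul(-6, R))) = Add(4, Mul(6, R)))
Mul(Function('y')(-8, 10), Mul(-4, Add(Mul(s, Mul(Add(-1, 2), Add(-4, -2))), -4))) = Mul(Add(4, Mul(6, -8)), Mul(-4, Add(Mul(Rational(5, 3), Mul(Add(-1, 2), Add(-4, -2))), -4))) = Mul(Add(4, -48), Mul(-4, Add(Mul(Rational(5, 3), Mul(1, -6)), -4))) = Mul(-44, Mul(-4, Add(Mul(Rational(5, 3), -6), -4))) = Mul(-44, Mul(-4, Add(-10, -4))) = Mul(-44, Mul(-4, -14)) = Mul(-44, 56) = -2464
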